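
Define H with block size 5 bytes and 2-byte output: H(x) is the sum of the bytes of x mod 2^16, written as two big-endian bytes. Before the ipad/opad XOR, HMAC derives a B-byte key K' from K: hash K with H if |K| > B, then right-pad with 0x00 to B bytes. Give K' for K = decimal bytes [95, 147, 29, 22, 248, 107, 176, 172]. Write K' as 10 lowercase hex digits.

03e4000000

|K| = 8 > B = 5, so first hash the key.
H(K): sum = 95+147+29+22+248+107+176+172 = 996 → 03 e4.
Zero-pad H(K) = 03 e4 to 5 bytes: K' = 03 e4 00 00 00.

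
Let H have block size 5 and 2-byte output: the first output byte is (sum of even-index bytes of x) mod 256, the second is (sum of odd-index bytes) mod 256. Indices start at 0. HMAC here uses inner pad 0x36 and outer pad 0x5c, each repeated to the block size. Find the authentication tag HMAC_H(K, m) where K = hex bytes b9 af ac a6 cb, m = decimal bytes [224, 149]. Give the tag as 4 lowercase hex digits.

Key hex bytes b9 af ac a6 cb is exactly B = 5 bytes: K' = b9 af ac a6 cb.
K' ⊕ ipad = 8f 99 9a 90 fd.  K' ⊕ opad = e5 f3 f0 fa 97.
Inner input = (K'⊕ipad) ∥ m = 8f 99 9a 90 fd ∥ e0 95.
Inner hash: even-index sum = 699 mod 256 = 187; odd-index sum = 521 mod 256 = 9 → bb 09.
Outer input = (K'⊕opad) ∥ inner = e5 f3 f0 fa 97 ∥ bb 09.
Outer hash (tag): even-index sum = 629 mod 256 = 117; odd-index sum = 680 mod 256 = 168 → 75 a8.

75a8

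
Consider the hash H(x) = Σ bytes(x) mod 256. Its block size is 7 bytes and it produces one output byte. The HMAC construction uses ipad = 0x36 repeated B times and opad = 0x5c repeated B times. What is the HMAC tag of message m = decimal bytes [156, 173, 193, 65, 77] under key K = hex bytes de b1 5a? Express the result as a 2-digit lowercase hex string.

30

Key hex bytes de b1 5a is 3 bytes ≤ B = 7; zero-pad to 7 bytes: K' = de b1 5a 00 00 00 00.
K' ⊕ ipad = e8 87 6c 36 36 36 36.  K' ⊕ opad = 82 ed 06 5c 5c 5c 5c.
Inner input = (K'⊕ipad) ∥ m = e8 87 6c 36 36 36 36 ∥ 9c ad c1 41 4d.
Inner hash: sum = 232+135+108+54+54+54+54+156+173+193+65+77 = 1355; mod 256 = 75 → 4b.
Outer input = (K'⊕opad) ∥ inner = 82 ed 06 5c 5c 5c 5c ∥ 4b.
Outer hash (tag): sum = 130+237+6+92+92+92+92+75 = 816; mod 256 = 48 → 30.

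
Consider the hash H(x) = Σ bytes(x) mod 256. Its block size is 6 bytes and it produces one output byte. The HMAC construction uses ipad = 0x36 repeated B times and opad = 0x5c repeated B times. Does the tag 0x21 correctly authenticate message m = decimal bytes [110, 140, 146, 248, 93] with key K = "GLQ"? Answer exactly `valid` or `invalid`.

valid

Key "GLQ" = 47 4c 51 is 3 bytes ≤ B = 6; zero-pad to 6 bytes: K' = 47 4c 51 00 00 00.
K' ⊕ ipad = 71 7a 67 36 36 36; K' ⊕ opad = 1b 10 0d 5c 5c 5c.
Inner hash: sum = 113+122+103+54+54+54+110+140+146+248+93 = 1237; mod 256 = 213 → d5.
Outer hash (recomputed tag): sum = 27+16+13+92+92+92+213 = 545; mod 256 = 33 → 21.
Recomputed tag = 21; claimed = 21 → match.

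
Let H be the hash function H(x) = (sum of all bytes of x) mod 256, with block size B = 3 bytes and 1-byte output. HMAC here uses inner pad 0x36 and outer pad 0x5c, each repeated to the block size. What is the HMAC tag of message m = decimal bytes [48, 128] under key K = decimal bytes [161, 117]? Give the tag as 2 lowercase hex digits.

Key decimal bytes [161, 117] = a1 75 is 2 bytes ≤ B = 3; zero-pad to 3 bytes: K' = a1 75 00.
K' ⊕ ipad = 97 43 36.  K' ⊕ opad = fd 29 5c.
Inner input = (K'⊕ipad) ∥ m = 97 43 36 ∥ 30 80.
Inner hash: sum = 151+67+54+48+128 = 448; mod 256 = 192 → c0.
Outer input = (K'⊕opad) ∥ inner = fd 29 5c ∥ c0.
Outer hash (tag): sum = 253+41+92+192 = 578; mod 256 = 66 → 42.

42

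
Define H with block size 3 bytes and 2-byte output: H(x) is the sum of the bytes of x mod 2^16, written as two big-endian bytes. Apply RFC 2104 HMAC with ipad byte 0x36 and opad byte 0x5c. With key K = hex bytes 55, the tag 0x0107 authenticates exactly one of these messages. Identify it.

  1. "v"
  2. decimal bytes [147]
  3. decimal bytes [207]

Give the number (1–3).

Key hex bytes 55 is 1 byte ≤ B = 3; zero-pad to 3 bytes: K' = 55 00 00.
K' ⊕ ipad = 63 36 36; K' ⊕ opad = 09 5c 5c.
m1: inner = H(63 36 36 76) = 01 45; tag = H(09 5c 5c 01 45) = 0107 ← matches
m2: inner = H(63 36 36 93) = 01 62; tag = H(09 5c 5c 01 62) = 0124
m3: inner = H(63 36 36 cf) = 01 9e; tag = H(09 5c 5c 01 9e) = 0160

1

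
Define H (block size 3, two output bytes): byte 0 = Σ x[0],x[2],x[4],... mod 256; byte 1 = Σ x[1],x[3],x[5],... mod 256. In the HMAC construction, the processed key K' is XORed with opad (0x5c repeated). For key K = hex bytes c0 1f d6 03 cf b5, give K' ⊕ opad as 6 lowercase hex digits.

398b5c

Key hex bytes c0 1f d6 03 cf b5 is 6 bytes > B = 3, so hash it first: H(key) = 65 d7, then zero-pad to 3 bytes: K' = 65 d7 00.
XOR each byte with 0x5c: 65⊕5c=39, d7⊕5c=8b, 00⊕5c=5c.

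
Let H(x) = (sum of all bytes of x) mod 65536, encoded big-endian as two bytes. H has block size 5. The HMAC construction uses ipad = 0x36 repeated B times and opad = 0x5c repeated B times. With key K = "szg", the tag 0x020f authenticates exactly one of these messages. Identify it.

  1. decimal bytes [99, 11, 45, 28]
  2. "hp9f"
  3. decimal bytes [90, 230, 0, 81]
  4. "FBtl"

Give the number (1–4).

2

Key "szg" = 73 7a 67 is 3 bytes ≤ B = 5; zero-pad to 5 bytes: K' = 73 7a 67 00 00.
K' ⊕ ipad = 45 4c 51 36 36; K' ⊕ opad = 2f 26 3b 5c 5c.
m1: inner = H(45 4c 51 36 36 63 0b 2d 1c) = 02 05; tag = H(2f 26 3b 5c 5c 02 05) = 014f
m2: inner = H(45 4c 51 36 36 68 70 39 66) = 02 c5; tag = H(2f 26 3b 5c 5c 02 c5) = 020f ← matches
m3: inner = H(45 4c 51 36 36 5a e6 00 51) = 02 df; tag = H(2f 26 3b 5c 5c 02 df) = 0229
m4: inner = H(45 4c 51 36 36 46 42 74 6c) = 02 b6; tag = H(2f 26 3b 5c 5c 02 b6) = 0200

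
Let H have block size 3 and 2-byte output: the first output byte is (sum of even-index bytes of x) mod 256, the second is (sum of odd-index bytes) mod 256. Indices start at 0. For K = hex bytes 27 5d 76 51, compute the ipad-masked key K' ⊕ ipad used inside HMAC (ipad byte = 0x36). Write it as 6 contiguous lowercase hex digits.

Key hex bytes 27 5d 76 51 is 4 bytes > B = 3, so hash it first: H(key) = 9d ae, then zero-pad to 3 bytes: K' = 9d ae 00.
XOR each byte with 0x36: 9d⊕36=ab, ae⊕36=98, 00⊕36=36.

ab9836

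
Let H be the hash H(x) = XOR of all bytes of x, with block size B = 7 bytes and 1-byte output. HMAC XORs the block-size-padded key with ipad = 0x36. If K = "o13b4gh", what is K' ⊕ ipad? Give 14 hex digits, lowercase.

5907055402515e

Key "o13b4gh" = 6f 31 33 62 34 67 68 is exactly B = 7 bytes: K' = 6f 31 33 62 34 67 68.
XOR each byte with 0x36: 6f⊕36=59, 31⊕36=07, 33⊕36=05, 62⊕36=54, 34⊕36=02, 67⊕36=51, 68⊕36=5e.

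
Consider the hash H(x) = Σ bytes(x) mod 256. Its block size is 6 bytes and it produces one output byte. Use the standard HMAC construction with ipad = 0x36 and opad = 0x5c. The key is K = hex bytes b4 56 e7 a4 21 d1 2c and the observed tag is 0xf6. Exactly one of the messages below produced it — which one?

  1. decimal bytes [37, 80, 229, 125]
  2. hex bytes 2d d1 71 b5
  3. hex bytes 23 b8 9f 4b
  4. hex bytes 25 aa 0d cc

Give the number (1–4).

4

Key hex bytes b4 56 e7 a4 21 d1 2c is 7 bytes > B = 6, so hash it first: H(key) = b3, then zero-pad to 6 bytes: K' = b3 00 00 00 00 00.
K' ⊕ ipad = 85 36 36 36 36 36; K' ⊕ opad = ef 5c 5c 5c 5c 5c.
m1: inner = H(85 36 36 36 36 36 25 50 e5 7d) = 6a; tag = H(ef 5c 5c 5c 5c 5c 6a) = 25
m2: inner = H(85 36 36 36 36 36 2d d1 71 b5) = b7; tag = H(ef 5c 5c 5c 5c 5c b7) = 72
m3: inner = H(85 36 36 36 36 36 23 b8 9f 4b) = 58; tag = H(ef 5c 5c 5c 5c 5c 58) = 13
m4: inner = H(85 36 36 36 36 36 25 aa 0d cc) = 3b; tag = H(ef 5c 5c 5c 5c 5c 3b) = f6 ← matches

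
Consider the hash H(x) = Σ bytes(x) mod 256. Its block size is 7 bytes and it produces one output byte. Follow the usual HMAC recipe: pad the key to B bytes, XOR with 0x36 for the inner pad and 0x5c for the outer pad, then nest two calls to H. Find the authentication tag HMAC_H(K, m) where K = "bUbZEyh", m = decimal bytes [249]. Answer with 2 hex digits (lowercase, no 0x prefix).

Key "bUbZEyh" = 62 55 62 5a 45 79 68 is exactly B = 7 bytes: K' = 62 55 62 5a 45 79 68.
K' ⊕ ipad = 54 63 54 6c 73 4f 5e.  K' ⊕ opad = 3e 09 3e 06 19 25 34.
Inner input = (K'⊕ipad) ∥ m = 54 63 54 6c 73 4f 5e ∥ f9.
Inner hash: sum = 84+99+84+108+115+79+94+249 = 912; mod 256 = 144 → 90.
Outer input = (K'⊕opad) ∥ inner = 3e 09 3e 06 19 25 34 ∥ 90.
Outer hash (tag): sum = 62+9+62+6+25+37+52+144 = 397; mod 256 = 141 → 8d.

8d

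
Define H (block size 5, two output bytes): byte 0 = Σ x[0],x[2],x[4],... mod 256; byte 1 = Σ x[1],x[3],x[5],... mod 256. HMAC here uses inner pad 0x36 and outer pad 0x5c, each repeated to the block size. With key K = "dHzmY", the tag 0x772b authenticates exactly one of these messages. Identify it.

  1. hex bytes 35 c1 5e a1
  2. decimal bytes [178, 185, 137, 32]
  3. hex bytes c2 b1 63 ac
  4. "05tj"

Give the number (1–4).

2

Key "dHzmY" = 64 48 7a 6d 59 is exactly B = 5 bytes: K' = 64 48 7a 6d 59.
K' ⊕ ipad = 52 7e 4c 5b 6f; K' ⊕ opad = 38 14 26 31 05.
m1: inner = H(52 7e 4c 5b 6f 35 c1 5e a1) = 6f 6c; tag = H(38 14 26 31 05 6f 6c) = cfb4
m2: inner = H(52 7e 4c 5b 6f b2 b9 89 20) = e6 14; tag = H(38 14 26 31 05 e6 14) = 772b ← matches
m3: inner = H(52 7e 4c 5b 6f c2 b1 63 ac) = 6a fe; tag = H(38 14 26 31 05 6a fe) = 61af
m4: inner = H(52 7e 4c 5b 6f 30 35 74 6a) = ac 7d; tag = H(38 14 26 31 05 ac 7d) = e0f1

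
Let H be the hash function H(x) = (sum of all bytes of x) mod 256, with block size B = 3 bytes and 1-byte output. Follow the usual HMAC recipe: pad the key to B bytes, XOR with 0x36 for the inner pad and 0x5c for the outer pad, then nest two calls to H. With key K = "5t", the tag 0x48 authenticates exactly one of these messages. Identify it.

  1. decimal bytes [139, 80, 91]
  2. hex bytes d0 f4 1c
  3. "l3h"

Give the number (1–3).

Key "5t" = 35 74 is 2 bytes ≤ B = 3; zero-pad to 3 bytes: K' = 35 74 00.
K' ⊕ ipad = 03 42 36; K' ⊕ opad = 69 28 5c.
m1: inner = H(03 42 36 8b 50 5b) = b1; tag = H(69 28 5c b1) = 9e
m2: inner = H(03 42 36 d0 f4 1c) = 5b; tag = H(69 28 5c 5b) = 48 ← matches
m3: inner = H(03 42 36 6c 33 68) = 82; tag = H(69 28 5c 82) = 6f

2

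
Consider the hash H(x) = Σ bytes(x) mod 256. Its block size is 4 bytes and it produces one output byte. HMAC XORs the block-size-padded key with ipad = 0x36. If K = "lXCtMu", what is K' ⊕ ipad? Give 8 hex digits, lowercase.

Key "lXCtMu" = 6c 58 43 74 4d 75 is 6 bytes > B = 4, so hash it first: H(key) = 3d, then zero-pad to 4 bytes: K' = 3d 00 00 00.
XOR each byte with 0x36: 3d⊕36=0b, 00⊕36=36, 00⊕36=36, 00⊕36=36.

0b363636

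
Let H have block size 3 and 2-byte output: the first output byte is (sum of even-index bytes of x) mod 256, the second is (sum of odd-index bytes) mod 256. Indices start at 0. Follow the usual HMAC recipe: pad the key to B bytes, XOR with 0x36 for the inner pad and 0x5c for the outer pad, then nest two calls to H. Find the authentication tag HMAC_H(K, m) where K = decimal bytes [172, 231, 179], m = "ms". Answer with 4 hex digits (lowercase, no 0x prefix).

Key decimal bytes [172, 231, 179] = ac e7 b3 is exactly B = 3 bytes: K' = ac e7 b3.
K' ⊕ ipad = 9a d1 85.  K' ⊕ opad = f0 bb ef.
Inner input = (K'⊕ipad) ∥ m = 9a d1 85 ∥ 6d 73.
Inner hash: even-index sum = 402 mod 256 = 146; odd-index sum = 318 mod 256 = 62 → 92 3e.
Outer input = (K'⊕opad) ∥ inner = f0 bb ef ∥ 92 3e.
Outer hash (tag): even-index sum = 541 mod 256 = 29; odd-index sum = 333 mod 256 = 77 → 1d 4d.

1d4d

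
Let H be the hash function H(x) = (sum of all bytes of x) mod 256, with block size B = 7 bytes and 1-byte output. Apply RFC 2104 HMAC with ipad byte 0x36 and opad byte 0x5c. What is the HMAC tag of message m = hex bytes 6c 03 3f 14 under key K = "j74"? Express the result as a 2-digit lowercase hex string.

72

Key "j74" = 6a 37 34 is 3 bytes ≤ B = 7; zero-pad to 7 bytes: K' = 6a 37 34 00 00 00 00.
K' ⊕ ipad = 5c 01 02 36 36 36 36.  K' ⊕ opad = 36 6b 68 5c 5c 5c 5c.
Inner input = (K'⊕ipad) ∥ m = 5c 01 02 36 36 36 36 ∥ 6c 03 3f 14.
Inner hash: sum = 92+1+2+54+54+54+54+108+3+63+20 = 505; mod 256 = 249 → f9.
Outer input = (K'⊕opad) ∥ inner = 36 6b 68 5c 5c 5c 5c ∥ f9.
Outer hash (tag): sum = 54+107+104+92+92+92+92+249 = 882; mod 256 = 114 → 72.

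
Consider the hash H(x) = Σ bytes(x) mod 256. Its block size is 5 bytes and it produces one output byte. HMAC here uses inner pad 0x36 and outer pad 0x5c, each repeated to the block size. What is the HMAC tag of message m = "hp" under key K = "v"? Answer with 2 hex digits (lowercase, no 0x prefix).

8a

Key "v" = 76 is 1 byte ≤ B = 5; zero-pad to 5 bytes: K' = 76 00 00 00 00.
K' ⊕ ipad = 40 36 36 36 36.  K' ⊕ opad = 2a 5c 5c 5c 5c.
Inner input = (K'⊕ipad) ∥ m = 40 36 36 36 36 ∥ 68 70.
Inner hash: sum = 64+54+54+54+54+104+112 = 496; mod 256 = 240 → f0.
Outer input = (K'⊕opad) ∥ inner = 2a 5c 5c 5c 5c ∥ f0.
Outer hash (tag): sum = 42+92+92+92+92+240 = 650; mod 256 = 138 → 8a.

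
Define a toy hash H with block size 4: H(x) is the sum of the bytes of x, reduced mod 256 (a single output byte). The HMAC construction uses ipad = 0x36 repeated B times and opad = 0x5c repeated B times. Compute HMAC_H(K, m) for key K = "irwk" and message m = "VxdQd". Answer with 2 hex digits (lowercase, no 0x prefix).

ed

Key "irwk" = 69 72 77 6b is exactly B = 4 bytes: K' = 69 72 77 6b.
K' ⊕ ipad = 5f 44 41 5d.  K' ⊕ opad = 35 2e 2b 37.
Inner input = (K'⊕ipad) ∥ m = 5f 44 41 5d ∥ 56 78 64 51 64.
Inner hash: sum = 95+68+65+93+86+120+100+81+100 = 808; mod 256 = 40 → 28.
Outer input = (K'⊕opad) ∥ inner = 35 2e 2b 37 ∥ 28.
Outer hash (tag): sum = 53+46+43+55+40 = 237 → ed.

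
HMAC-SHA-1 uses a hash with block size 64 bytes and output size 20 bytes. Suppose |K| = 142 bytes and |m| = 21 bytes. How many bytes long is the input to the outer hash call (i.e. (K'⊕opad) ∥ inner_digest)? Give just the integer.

84

Key is 142 > 64 bytes, so it is hashed to 20 bytes then zero-padded to 64: |K'| = 64.
Outer input = (K'⊕opad) ∥ H(inner) → 64 + 20 = 84 bytes.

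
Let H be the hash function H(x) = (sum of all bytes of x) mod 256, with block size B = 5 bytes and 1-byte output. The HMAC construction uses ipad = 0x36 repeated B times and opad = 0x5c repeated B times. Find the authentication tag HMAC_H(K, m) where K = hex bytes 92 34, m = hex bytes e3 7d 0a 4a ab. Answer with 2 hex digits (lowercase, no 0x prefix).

Key hex bytes 92 34 is 2 bytes ≤ B = 5; zero-pad to 5 bytes: K' = 92 34 00 00 00.
K' ⊕ ipad = a4 02 36 36 36.  K' ⊕ opad = ce 68 5c 5c 5c.
Inner input = (K'⊕ipad) ∥ m = a4 02 36 36 36 ∥ e3 7d 0a 4a ab.
Inner hash: sum = 164+2+54+54+54+227+125+10+74+171 = 935; mod 256 = 167 → a7.
Outer input = (K'⊕opad) ∥ inner = ce 68 5c 5c 5c ∥ a7.
Outer hash (tag): sum = 206+104+92+92+92+167 = 753; mod 256 = 241 → f1.

f1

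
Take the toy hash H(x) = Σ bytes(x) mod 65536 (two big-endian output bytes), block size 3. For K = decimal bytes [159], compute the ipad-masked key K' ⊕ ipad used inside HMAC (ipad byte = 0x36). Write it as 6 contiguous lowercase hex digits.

a93636

Key decimal bytes [159] = 9f is 1 byte ≤ B = 3; zero-pad to 3 bytes: K' = 9f 00 00.
XOR each byte with 0x36: 9f⊕36=a9, 00⊕36=36, 00⊕36=36.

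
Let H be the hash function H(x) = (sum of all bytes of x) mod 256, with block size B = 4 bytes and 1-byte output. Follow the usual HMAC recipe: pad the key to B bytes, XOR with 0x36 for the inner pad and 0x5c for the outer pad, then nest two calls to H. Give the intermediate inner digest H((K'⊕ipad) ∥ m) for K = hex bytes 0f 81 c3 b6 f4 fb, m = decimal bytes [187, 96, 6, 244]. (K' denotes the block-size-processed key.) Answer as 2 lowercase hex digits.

Key hex bytes 0f 81 c3 b6 f4 fb is 6 bytes > B = 4, so hash it first: H(key) = f8, then zero-pad to 4 bytes: K' = f8 00 00 00.
K' ⊕ ipad = ce 36 36 36.
Inner input = ce 36 36 36 ∥ bb 60 06 f4.
Inner hash: sum = 206+54+54+54+187+96+6+244 = 901; mod 256 = 133 → 85.

85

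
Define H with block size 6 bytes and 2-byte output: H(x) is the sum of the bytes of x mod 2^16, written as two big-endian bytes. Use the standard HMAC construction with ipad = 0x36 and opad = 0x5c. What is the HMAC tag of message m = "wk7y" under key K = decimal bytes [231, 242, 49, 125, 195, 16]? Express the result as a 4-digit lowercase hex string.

037a

Key decimal bytes [231, 242, 49, 125, 195, 16] = e7 f2 31 7d c3 10 is exactly B = 6 bytes: K' = e7 f2 31 7d c3 10.
K' ⊕ ipad = d1 c4 07 4b f5 26.  K' ⊕ opad = bb ae 6d 21 9f 4c.
Inner input = (K'⊕ipad) ∥ m = d1 c4 07 4b f5 26 ∥ 77 6b 37 79.
Inner hash: sum = 209+196+7+75+245+38+119+107+55+121 = 1172 → 04 94.
Outer input = (K'⊕opad) ∥ inner = bb ae 6d 21 9f 4c ∥ 04 94.
Outer hash (tag): sum = 187+174+109+33+159+76+4+148 = 890 → 03 7a.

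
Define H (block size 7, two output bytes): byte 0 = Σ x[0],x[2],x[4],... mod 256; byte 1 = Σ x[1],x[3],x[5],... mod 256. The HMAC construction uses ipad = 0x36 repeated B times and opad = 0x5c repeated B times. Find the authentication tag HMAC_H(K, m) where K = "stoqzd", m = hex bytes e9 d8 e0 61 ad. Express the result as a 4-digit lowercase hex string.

35e6

Key "stoqzd" = 73 74 6f 71 7a 64 is 6 bytes ≤ B = 7; zero-pad to 7 bytes: K' = 73 74 6f 71 7a 64 00.
K' ⊕ ipad = 45 42 59 47 4c 52 36.  K' ⊕ opad = 2f 28 33 2d 26 38 5c.
Inner input = (K'⊕ipad) ∥ m = 45 42 59 47 4c 52 36 ∥ e9 d8 e0 61 ad.
Inner hash: even-index sum = 601 mod 256 = 89; odd-index sum = 849 mod 256 = 81 → 59 51.
Outer input = (K'⊕opad) ∥ inner = 2f 28 33 2d 26 38 5c ∥ 59 51.
Outer hash (tag): even-index sum = 309 mod 256 = 53; odd-index sum = 230 mod 256 = 230 → 35 e6.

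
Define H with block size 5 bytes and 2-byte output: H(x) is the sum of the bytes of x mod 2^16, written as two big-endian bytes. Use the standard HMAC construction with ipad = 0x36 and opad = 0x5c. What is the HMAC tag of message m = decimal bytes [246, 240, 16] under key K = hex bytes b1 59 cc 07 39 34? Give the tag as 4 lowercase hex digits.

01d3

Key hex bytes b1 59 cc 07 39 34 is 6 bytes > B = 5, so hash it first: H(key) = 02 4a, then zero-pad to 5 bytes: K' = 02 4a 00 00 00.
K' ⊕ ipad = 34 7c 36 36 36.  K' ⊕ opad = 5e 16 5c 5c 5c.
Inner input = (K'⊕ipad) ∥ m = 34 7c 36 36 36 ∥ f6 f0 10.
Inner hash: sum = 52+124+54+54+54+246+240+16 = 840 → 03 48.
Outer input = (K'⊕opad) ∥ inner = 5e 16 5c 5c 5c ∥ 03 48.
Outer hash (tag): sum = 94+22+92+92+92+3+72 = 467 → 01 d3.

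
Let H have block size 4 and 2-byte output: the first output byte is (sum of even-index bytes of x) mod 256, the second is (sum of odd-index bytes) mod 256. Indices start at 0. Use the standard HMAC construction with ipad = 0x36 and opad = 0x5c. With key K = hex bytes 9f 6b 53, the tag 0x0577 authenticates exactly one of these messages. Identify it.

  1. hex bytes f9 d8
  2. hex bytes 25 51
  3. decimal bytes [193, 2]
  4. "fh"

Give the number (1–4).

2

Key hex bytes 9f 6b 53 is 3 bytes ≤ B = 4; zero-pad to 4 bytes: K' = 9f 6b 53 00.
K' ⊕ ipad = a9 5d 65 36; K' ⊕ opad = c3 37 0f 5c.
m1: inner = H(a9 5d 65 36 f9 d8) = 07 6b; tag = H(c3 37 0f 5c 07 6b) = d9fe
m2: inner = H(a9 5d 65 36 25 51) = 33 e4; tag = H(c3 37 0f 5c 33 e4) = 0577 ← matches
m3: inner = H(a9 5d 65 36 c1 02) = cf 95; tag = H(c3 37 0f 5c cf 95) = a128
m4: inner = H(a9 5d 65 36 66 68) = 74 fb; tag = H(c3 37 0f 5c 74 fb) = 468e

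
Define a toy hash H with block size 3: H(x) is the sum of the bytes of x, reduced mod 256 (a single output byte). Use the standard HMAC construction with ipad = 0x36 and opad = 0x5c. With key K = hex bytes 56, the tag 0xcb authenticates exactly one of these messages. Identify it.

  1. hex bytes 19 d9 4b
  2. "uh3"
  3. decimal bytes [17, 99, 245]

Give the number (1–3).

1

Key hex bytes 56 is 1 byte ≤ B = 3; zero-pad to 3 bytes: K' = 56 00 00.
K' ⊕ ipad = 60 36 36; K' ⊕ opad = 0a 5c 5c.
m1: inner = H(60 36 36 19 d9 4b) = 09; tag = H(0a 5c 5c 09) = cb ← matches
m2: inner = H(60 36 36 75 68 33) = dc; tag = H(0a 5c 5c dc) = 9e
m3: inner = H(60 36 36 11 63 f5) = 35; tag = H(0a 5c 5c 35) = f7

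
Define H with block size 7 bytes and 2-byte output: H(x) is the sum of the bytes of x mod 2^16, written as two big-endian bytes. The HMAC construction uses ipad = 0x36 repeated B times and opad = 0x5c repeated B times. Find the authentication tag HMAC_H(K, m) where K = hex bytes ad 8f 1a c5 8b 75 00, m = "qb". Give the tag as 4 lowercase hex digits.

Key hex bytes ad 8f 1a c5 8b 75 00 is exactly B = 7 bytes: K' = ad 8f 1a c5 8b 75 00.
K' ⊕ ipad = 9b b9 2c f3 bd 43 36.  K' ⊕ opad = f1 d3 46 99 d7 29 5c.
Inner input = (K'⊕ipad) ∥ m = 9b b9 2c f3 bd 43 36 ∥ 71 62.
Inner hash: sum = 155+185+44+243+189+67+54+113+98 = 1148 → 04 7c.
Outer input = (K'⊕opad) ∥ inner = f1 d3 46 99 d7 29 5c ∥ 04 7c.
Outer hash (tag): sum = 241+211+70+153+215+41+92+4+124 = 1151 → 04 7f.

047f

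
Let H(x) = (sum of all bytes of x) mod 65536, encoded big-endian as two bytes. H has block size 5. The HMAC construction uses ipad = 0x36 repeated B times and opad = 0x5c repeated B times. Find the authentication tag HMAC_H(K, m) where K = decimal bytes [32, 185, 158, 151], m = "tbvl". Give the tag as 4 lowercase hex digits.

0429

Key decimal bytes [32, 185, 158, 151] = 20 b9 9e 97 is 4 bytes ≤ B = 5; zero-pad to 5 bytes: K' = 20 b9 9e 97 00.
K' ⊕ ipad = 16 8f a8 a1 36.  K' ⊕ opad = 7c e5 c2 cb 5c.
Inner input = (K'⊕ipad) ∥ m = 16 8f a8 a1 36 ∥ 74 62 76 6c.
Inner hash: sum = 22+143+168+161+54+116+98+118+108 = 988 → 03 dc.
Outer input = (K'⊕opad) ∥ inner = 7c e5 c2 cb 5c ∥ 03 dc.
Outer hash (tag): sum = 124+229+194+203+92+3+220 = 1065 → 04 29.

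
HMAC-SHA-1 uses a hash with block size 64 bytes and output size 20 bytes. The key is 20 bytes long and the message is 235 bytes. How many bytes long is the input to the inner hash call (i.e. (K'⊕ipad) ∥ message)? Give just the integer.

Key is 20 ≤ 64 bytes, zero-padded: |K'| = 64.
Inner input = (K'⊕ipad) ∥ m → 64 + 235 = 299 bytes.

299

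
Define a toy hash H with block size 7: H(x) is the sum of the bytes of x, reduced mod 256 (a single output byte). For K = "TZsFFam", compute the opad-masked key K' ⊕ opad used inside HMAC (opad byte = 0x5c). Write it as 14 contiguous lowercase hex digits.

08062f1a1a3d31

Key "TZsFFam" = 54 5a 73 46 46 61 6d is exactly B = 7 bytes: K' = 54 5a 73 46 46 61 6d.
XOR each byte with 0x5c: 54⊕5c=08, 5a⊕5c=06, 73⊕5c=2f, 46⊕5c=1a, 46⊕5c=1a, 61⊕5c=3d, 6d⊕5c=31.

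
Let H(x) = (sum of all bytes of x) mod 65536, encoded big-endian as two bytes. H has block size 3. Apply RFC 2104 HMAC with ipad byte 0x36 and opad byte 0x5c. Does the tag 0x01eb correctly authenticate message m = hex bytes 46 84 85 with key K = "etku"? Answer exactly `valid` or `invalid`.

valid

Key "etku" = 65 74 6b 75 is 4 bytes > B = 3, so hash it first: H(key) = 01 b9, then zero-pad to 3 bytes: K' = 01 b9 00.
K' ⊕ ipad = 37 8f 36; K' ⊕ opad = 5d e5 5c.
Inner hash: sum = 55+143+54+70+132+133 = 587 → 02 4b.
Outer hash (recomputed tag): sum = 93+229+92+2+75 = 491 → 01 eb.
Recomputed tag = 01eb; claimed = 01eb → match.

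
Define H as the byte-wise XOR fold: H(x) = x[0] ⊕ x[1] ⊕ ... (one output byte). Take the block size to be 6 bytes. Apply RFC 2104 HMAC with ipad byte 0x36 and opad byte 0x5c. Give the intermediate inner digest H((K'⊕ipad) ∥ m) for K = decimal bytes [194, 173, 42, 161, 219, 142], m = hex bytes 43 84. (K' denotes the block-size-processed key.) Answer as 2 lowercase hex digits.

76

Key decimal bytes [194, 173, 42, 161, 219, 142] = c2 ad 2a a1 db 8e is exactly B = 6 bytes: K' = c2 ad 2a a1 db 8e.
K' ⊕ ipad = f4 9b 1c 97 ed b8.
Inner input = f4 9b 1c 97 ed b8 ∥ 43 84.
Inner hash: XOR f4⊕9b⊕1c⊕97⊕ed⊕b8⊕43⊕84 = 76.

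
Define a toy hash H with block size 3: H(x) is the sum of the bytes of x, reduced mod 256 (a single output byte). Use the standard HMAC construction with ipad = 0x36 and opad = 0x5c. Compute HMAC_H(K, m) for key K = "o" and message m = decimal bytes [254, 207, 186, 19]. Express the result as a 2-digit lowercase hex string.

Key "o" = 6f is 1 byte ≤ B = 3; zero-pad to 3 bytes: K' = 6f 00 00.
K' ⊕ ipad = 59 36 36.  K' ⊕ opad = 33 5c 5c.
Inner input = (K'⊕ipad) ∥ m = 59 36 36 ∥ fe cf ba 13.
Inner hash: sum = 89+54+54+254+207+186+19 = 863; mod 256 = 95 → 5f.
Outer input = (K'⊕opad) ∥ inner = 33 5c 5c ∥ 5f.
Outer hash (tag): sum = 51+92+92+95 = 330; mod 256 = 74 → 4a.

4a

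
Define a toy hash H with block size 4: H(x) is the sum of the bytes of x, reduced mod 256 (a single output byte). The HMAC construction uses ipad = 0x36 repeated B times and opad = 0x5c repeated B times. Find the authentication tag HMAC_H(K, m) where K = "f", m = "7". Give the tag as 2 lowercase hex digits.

77

Key "f" = 66 is 1 byte ≤ B = 4; zero-pad to 4 bytes: K' = 66 00 00 00.
K' ⊕ ipad = 50 36 36 36.  K' ⊕ opad = 3a 5c 5c 5c.
Inner input = (K'⊕ipad) ∥ m = 50 36 36 36 ∥ 37.
Inner hash: sum = 80+54+54+54+55 = 297; mod 256 = 41 → 29.
Outer input = (K'⊕opad) ∥ inner = 3a 5c 5c 5c ∥ 29.
Outer hash (tag): sum = 58+92+92+92+41 = 375; mod 256 = 119 → 77.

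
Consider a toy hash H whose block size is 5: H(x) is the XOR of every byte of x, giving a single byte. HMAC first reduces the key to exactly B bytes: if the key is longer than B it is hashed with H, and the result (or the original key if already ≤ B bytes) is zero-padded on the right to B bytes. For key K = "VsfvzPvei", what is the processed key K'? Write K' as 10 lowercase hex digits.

|K| = 9 > B = 5, so first hash the key.
H(K): XOR 56⊕73⊕66⊕76⊕7a⊕50⊕76⊕65⊕69 = 65.
Zero-pad H(K) = 65 to 5 bytes: K' = 65 00 00 00 00.

6500000000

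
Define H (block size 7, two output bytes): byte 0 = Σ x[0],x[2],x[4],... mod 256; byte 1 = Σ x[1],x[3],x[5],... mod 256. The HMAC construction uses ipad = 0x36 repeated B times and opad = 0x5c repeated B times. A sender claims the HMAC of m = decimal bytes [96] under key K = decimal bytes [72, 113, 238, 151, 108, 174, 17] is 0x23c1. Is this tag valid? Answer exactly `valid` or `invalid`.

valid

Key decimal bytes [72, 113, 238, 151, 108, 174, 17] = 48 71 ee 97 6c ae 11 is exactly B = 7 bytes: K' = 48 71 ee 97 6c ae 11.
K' ⊕ ipad = 7e 47 d8 a1 5a 98 27; K' ⊕ opad = 14 2d b2 cb 30 f2 4d.
Inner hash: even-index sum = 471 mod 256 = 215; odd-index sum = 480 mod 256 = 224 → d7 e0.
Outer hash (recomputed tag): even-index sum = 547 mod 256 = 35; odd-index sum = 705 mod 256 = 193 → 23 c1.
Recomputed tag = 23c1; claimed = 23c1 → match.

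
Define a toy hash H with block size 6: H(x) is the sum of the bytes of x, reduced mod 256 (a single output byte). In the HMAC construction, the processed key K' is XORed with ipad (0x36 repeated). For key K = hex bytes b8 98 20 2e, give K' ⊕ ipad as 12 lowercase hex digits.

Key hex bytes b8 98 20 2e is 4 bytes ≤ B = 6; zero-pad to 6 bytes: K' = b8 98 20 2e 00 00.
XOR each byte with 0x36: b8⊕36=8e, 98⊕36=ae, 20⊕36=16, 2e⊕36=18, 00⊕36=36, 00⊕36=36.

8eae16183636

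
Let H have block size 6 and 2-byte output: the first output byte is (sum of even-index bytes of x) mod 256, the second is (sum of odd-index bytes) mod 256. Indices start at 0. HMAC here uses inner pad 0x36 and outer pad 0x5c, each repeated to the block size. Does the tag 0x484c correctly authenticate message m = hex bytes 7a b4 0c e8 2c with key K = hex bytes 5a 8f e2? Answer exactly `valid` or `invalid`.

valid

Key hex bytes 5a 8f e2 is 3 bytes ≤ B = 6; zero-pad to 6 bytes: K' = 5a 8f e2 00 00 00.
K' ⊕ ipad = 6c b9 d4 36 36 36; K' ⊕ opad = 06 d3 be 5c 5c 5c.
Inner hash: even-index sum = 552 mod 256 = 40; odd-index sum = 705 mod 256 = 193 → 28 c1.
Outer hash (recomputed tag): even-index sum = 328 mod 256 = 72; odd-index sum = 588 mod 256 = 76 → 48 4c.
Recomputed tag = 484c; claimed = 484c → match.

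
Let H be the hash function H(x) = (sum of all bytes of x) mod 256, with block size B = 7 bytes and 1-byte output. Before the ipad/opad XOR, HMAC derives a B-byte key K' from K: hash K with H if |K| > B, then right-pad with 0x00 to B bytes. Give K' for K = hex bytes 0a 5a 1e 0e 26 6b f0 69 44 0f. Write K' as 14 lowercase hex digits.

cd000000000000

|K| = 10 > B = 7, so first hash the key.
H(K): sum = 10+90+30+14+38+107+240+105+68+15 = 717; mod 256 = 205 → cd.
Zero-pad H(K) = cd to 7 bytes: K' = cd 00 00 00 00 00 00.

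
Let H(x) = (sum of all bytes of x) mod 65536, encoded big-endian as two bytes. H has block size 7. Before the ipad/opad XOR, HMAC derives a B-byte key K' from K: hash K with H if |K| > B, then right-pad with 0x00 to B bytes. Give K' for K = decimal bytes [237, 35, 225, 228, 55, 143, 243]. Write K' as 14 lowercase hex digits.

ed23e1e4378ff3

Key decimal bytes [237, 35, 225, 228, 55, 143, 243] = ed 23 e1 e4 37 8f f3 is exactly B = 7 bytes: K' = ed 23 e1 e4 37 8f f3.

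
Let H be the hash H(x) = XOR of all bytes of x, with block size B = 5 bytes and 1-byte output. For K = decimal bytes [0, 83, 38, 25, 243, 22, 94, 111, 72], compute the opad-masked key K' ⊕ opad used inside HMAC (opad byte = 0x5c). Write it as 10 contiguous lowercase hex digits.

Key decimal bytes [0, 83, 38, 25, 243, 22, 94, 111, 72] = 00 53 26 19 f3 16 5e 6f 48 is 9 bytes > B = 5, so hash it first: H(key) = f0, then zero-pad to 5 bytes: K' = f0 00 00 00 00.
XOR each byte with 0x5c: f0⊕5c=ac, 00⊕5c=5c, 00⊕5c=5c, 00⊕5c=5c, 00⊕5c=5c.

ac5c5c5c5c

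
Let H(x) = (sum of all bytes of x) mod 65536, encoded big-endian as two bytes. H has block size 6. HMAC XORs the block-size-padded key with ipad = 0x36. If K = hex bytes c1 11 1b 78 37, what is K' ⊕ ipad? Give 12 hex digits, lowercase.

f7272d4e0136

Key hex bytes c1 11 1b 78 37 is 5 bytes ≤ B = 6; zero-pad to 6 bytes: K' = c1 11 1b 78 37 00.
XOR each byte with 0x36: c1⊕36=f7, 11⊕36=27, 1b⊕36=2d, 78⊕36=4e, 37⊕36=01, 00⊕36=36.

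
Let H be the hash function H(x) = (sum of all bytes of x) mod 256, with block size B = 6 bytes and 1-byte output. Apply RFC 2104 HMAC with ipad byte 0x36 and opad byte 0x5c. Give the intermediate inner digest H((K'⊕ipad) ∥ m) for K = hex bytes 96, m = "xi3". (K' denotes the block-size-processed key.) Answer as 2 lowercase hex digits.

c2

Key hex bytes 96 is 1 byte ≤ B = 6; zero-pad to 6 bytes: K' = 96 00 00 00 00 00.
K' ⊕ ipad = a0 36 36 36 36 36.
Inner input = a0 36 36 36 36 36 ∥ 78 69 33.
Inner hash: sum = 160+54+54+54+54+54+120+105+51 = 706; mod 256 = 194 → c2.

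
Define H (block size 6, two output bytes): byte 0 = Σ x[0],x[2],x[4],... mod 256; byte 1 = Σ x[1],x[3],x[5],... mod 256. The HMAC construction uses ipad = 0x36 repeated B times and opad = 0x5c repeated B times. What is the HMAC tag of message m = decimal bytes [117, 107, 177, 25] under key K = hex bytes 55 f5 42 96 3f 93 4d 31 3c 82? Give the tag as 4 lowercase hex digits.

Key hex bytes 55 f5 42 96 3f 93 4d 31 3c 82 is 10 bytes > B = 6, so hash it first: H(key) = 5f d1, then zero-pad to 6 bytes: K' = 5f d1 00 00 00 00.
K' ⊕ ipad = 69 e7 36 36 36 36.  K' ⊕ opad = 03 8d 5c 5c 5c 5c.
Inner input = (K'⊕ipad) ∥ m = 69 e7 36 36 36 36 ∥ 75 6b b1 19.
Inner hash: even-index sum = 507 mod 256 = 251; odd-index sum = 471 mod 256 = 215 → fb d7.
Outer input = (K'⊕opad) ∥ inner = 03 8d 5c 5c 5c 5c ∥ fb d7.
Outer hash (tag): even-index sum = 438 mod 256 = 182; odd-index sum = 540 mod 256 = 28 → b6 1c.

b61c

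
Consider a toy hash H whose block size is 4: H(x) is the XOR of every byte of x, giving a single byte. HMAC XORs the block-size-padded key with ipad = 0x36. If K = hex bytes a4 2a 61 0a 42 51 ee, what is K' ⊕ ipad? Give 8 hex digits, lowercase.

2e363636

Key hex bytes a4 2a 61 0a 42 51 ee is 7 bytes > B = 4, so hash it first: H(key) = 18, then zero-pad to 4 bytes: K' = 18 00 00 00.
XOR each byte with 0x36: 18⊕36=2e, 00⊕36=36, 00⊕36=36, 00⊕36=36.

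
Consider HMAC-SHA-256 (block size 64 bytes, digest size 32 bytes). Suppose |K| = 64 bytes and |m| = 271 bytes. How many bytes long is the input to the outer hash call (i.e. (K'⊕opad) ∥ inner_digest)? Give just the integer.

96

Key is 64 ≤ 64 bytes, zero-padded: |K'| = 64.
Outer input = (K'⊕opad) ∥ H(inner) → 64 + 32 = 96 bytes.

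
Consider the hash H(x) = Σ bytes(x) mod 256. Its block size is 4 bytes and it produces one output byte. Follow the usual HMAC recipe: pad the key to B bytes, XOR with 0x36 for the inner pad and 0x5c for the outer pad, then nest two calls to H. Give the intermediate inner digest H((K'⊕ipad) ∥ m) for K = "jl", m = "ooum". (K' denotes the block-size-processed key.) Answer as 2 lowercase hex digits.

e2

Key "jl" = 6a 6c is 2 bytes ≤ B = 4; zero-pad to 4 bytes: K' = 6a 6c 00 00.
K' ⊕ ipad = 5c 5a 36 36.
Inner input = 5c 5a 36 36 ∥ 6f 6f 75 6d.
Inner hash: sum = 92+90+54+54+111+111+117+109 = 738; mod 256 = 226 → e2.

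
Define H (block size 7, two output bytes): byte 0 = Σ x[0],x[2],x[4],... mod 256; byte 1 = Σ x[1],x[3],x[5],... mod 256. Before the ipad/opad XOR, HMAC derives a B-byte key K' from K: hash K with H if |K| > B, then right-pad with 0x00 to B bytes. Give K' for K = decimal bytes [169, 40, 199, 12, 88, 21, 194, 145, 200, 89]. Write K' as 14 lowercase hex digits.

52330000000000

|K| = 10 > B = 7, so first hash the key.
H(K): even-index sum = 850 mod 256 = 82; odd-index sum = 307 mod 256 = 51 → 52 33.
Zero-pad H(K) = 52 33 to 7 bytes: K' = 52 33 00 00 00 00 00.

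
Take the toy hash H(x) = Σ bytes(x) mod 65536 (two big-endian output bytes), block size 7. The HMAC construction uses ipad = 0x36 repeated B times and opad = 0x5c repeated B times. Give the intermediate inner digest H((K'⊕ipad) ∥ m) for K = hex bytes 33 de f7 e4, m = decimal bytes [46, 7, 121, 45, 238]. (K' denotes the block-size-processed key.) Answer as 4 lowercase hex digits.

04eb

Key hex bytes 33 de f7 e4 is 4 bytes ≤ B = 7; zero-pad to 7 bytes: K' = 33 de f7 e4 00 00 00.
K' ⊕ ipad = 05 e8 c1 d2 36 36 36.
Inner input = 05 e8 c1 d2 36 36 36 ∥ 2e 07 79 2d ee.
Inner hash: sum = 5+232+193+210+54+54+54+46+7+121+45+238 = 1259 → 04 eb.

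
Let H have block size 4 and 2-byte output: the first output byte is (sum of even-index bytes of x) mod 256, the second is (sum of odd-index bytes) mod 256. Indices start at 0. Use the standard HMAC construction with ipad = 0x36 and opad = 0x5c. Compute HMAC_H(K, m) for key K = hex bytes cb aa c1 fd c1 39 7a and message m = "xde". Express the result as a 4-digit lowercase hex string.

fb88

Key hex bytes cb aa c1 fd c1 39 7a is 7 bytes > B = 4, so hash it first: H(key) = c7 e0, then zero-pad to 4 bytes: K' = c7 e0 00 00.
K' ⊕ ipad = f1 d6 36 36.  K' ⊕ opad = 9b bc 5c 5c.
Inner input = (K'⊕ipad) ∥ m = f1 d6 36 36 ∥ 78 64 65.
Inner hash: even-index sum = 516 mod 256 = 4; odd-index sum = 368 mod 256 = 112 → 04 70.
Outer input = (K'⊕opad) ∥ inner = 9b bc 5c 5c ∥ 04 70.
Outer hash (tag): even-index sum = 251 mod 256 = 251; odd-index sum = 392 mod 256 = 136 → fb 88.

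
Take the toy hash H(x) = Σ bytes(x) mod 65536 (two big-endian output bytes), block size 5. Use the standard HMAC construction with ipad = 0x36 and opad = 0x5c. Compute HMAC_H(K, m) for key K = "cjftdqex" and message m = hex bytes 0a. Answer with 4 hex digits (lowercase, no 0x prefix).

Key "cjftdqex" = 63 6a 66 74 64 71 65 78 is 8 bytes > B = 5, so hash it first: H(key) = 03 59, then zero-pad to 5 bytes: K' = 03 59 00 00 00.
K' ⊕ ipad = 35 6f 36 36 36.  K' ⊕ opad = 5f 05 5c 5c 5c.
Inner input = (K'⊕ipad) ∥ m = 35 6f 36 36 36 ∥ 0a.
Inner hash: sum = 53+111+54+54+54+10 = 336 → 01 50.
Outer input = (K'⊕opad) ∥ inner = 5f 05 5c 5c 5c ∥ 01 50.
Outer hash (tag): sum = 95+5+92+92+92+1+80 = 457 → 01 c9.

01c9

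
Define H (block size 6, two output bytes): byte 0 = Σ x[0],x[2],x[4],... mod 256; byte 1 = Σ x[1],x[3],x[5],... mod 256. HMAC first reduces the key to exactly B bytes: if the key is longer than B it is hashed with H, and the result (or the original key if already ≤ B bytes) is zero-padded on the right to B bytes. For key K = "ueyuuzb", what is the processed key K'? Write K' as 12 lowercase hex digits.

c55400000000

|K| = 7 > B = 6, so first hash the key.
H(K): even-index sum = 453 mod 256 = 197; odd-index sum = 340 mod 256 = 84 → c5 54.
Zero-pad H(K) = c5 54 to 6 bytes: K' = c5 54 00 00 00 00.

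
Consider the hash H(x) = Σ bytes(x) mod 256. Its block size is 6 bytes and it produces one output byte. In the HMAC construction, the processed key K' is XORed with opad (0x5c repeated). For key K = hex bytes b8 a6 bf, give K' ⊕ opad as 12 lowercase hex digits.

Key hex bytes b8 a6 bf is 3 bytes ≤ B = 6; zero-pad to 6 bytes: K' = b8 a6 bf 00 00 00.
XOR each byte with 0x5c: b8⊕5c=e4, a6⊕5c=fa, bf⊕5c=e3, 00⊕5c=5c, 00⊕5c=5c, 00⊕5c=5c.

e4fae35c5c5c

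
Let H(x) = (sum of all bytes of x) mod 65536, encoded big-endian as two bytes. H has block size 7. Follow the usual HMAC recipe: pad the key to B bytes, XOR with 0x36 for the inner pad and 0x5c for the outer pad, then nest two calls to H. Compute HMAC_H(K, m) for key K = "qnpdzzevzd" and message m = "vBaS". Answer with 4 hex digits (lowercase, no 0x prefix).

0265

Key "qnpdzzevzd" = 71 6e 70 64 7a 7a 65 76 7a 64 is 10 bytes > B = 7, so hash it first: H(key) = 04 60, then zero-pad to 7 bytes: K' = 04 60 00 00 00 00 00.
K' ⊕ ipad = 32 56 36 36 36 36 36.  K' ⊕ opad = 58 3c 5c 5c 5c 5c 5c.
Inner input = (K'⊕ipad) ∥ m = 32 56 36 36 36 36 36 ∥ 76 42 61 53.
Inner hash: sum = 50+86+54+54+54+54+54+118+66+97+83 = 770 → 03 02.
Outer input = (K'⊕opad) ∥ inner = 58 3c 5c 5c 5c 5c 5c ∥ 03 02.
Outer hash (tag): sum = 88+60+92+92+92+92+92+3+2 = 613 → 02 65.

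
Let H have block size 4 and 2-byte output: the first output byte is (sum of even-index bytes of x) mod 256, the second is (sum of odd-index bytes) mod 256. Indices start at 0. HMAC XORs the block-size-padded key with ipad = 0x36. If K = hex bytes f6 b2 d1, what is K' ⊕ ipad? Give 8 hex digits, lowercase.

Key hex bytes f6 b2 d1 is 3 bytes ≤ B = 4; zero-pad to 4 bytes: K' = f6 b2 d1 00.
XOR each byte with 0x36: f6⊕36=c0, b2⊕36=84, d1⊕36=e7, 00⊕36=36.

c084e736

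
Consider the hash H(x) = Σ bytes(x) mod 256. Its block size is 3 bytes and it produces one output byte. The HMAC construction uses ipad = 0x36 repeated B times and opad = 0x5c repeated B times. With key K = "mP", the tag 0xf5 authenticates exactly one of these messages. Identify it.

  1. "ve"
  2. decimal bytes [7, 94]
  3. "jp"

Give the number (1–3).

Key "mP" = 6d 50 is 2 bytes ≤ B = 3; zero-pad to 3 bytes: K' = 6d 50 00.
K' ⊕ ipad = 5b 66 36; K' ⊕ opad = 31 0c 5c.
m1: inner = H(5b 66 36 76 65) = d2; tag = H(31 0c 5c d2) = 6b
m2: inner = H(5b 66 36 07 5e) = 5c; tag = H(31 0c 5c 5c) = f5 ← matches
m3: inner = H(5b 66 36 6a 70) = d1; tag = H(31 0c 5c d1) = 6a

2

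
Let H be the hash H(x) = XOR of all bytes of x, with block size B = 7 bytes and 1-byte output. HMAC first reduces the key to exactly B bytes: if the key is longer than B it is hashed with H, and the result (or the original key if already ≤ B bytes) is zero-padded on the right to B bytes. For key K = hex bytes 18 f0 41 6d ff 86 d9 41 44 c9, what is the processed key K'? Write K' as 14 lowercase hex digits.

a8000000000000

|K| = 10 > B = 7, so first hash the key.
H(K): XOR 18⊕f0⊕41⊕6d⊕ff⊕86⊕d9⊕41⊕44⊕c9 = a8.
Zero-pad H(K) = a8 to 7 bytes: K' = a8 00 00 00 00 00 00.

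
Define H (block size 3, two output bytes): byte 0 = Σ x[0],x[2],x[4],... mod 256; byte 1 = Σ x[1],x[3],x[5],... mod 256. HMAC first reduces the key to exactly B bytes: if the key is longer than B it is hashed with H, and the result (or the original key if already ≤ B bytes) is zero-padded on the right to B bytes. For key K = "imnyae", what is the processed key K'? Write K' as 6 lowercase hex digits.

|K| = 6 > B = 3, so first hash the key.
H(K): even-index sum = 312 mod 256 = 56; odd-index sum = 331 mod 256 = 75 → 38 4b.
Zero-pad H(K) = 38 4b to 3 bytes: K' = 38 4b 00.

384b00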